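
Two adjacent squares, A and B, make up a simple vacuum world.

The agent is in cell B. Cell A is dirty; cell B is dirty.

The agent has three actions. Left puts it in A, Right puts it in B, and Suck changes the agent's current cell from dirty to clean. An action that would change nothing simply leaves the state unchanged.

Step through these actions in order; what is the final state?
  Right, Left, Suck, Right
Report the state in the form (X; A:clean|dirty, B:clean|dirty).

t=1 Right ⇒ (B; A:dirty, B:dirty)
t=2 Left ⇒ (A; A:dirty, B:dirty)
t=3 Suck ⇒ (A; A:clean, B:dirty)
t=4 Right ⇒ (B; A:clean, B:dirty)

(B; A:clean, B:dirty)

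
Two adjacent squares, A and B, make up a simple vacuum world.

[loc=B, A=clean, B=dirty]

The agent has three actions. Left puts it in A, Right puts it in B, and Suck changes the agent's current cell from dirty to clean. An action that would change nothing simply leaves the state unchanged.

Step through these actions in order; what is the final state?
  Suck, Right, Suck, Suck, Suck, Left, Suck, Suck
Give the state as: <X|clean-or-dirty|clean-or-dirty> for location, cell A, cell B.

step 1/8 (Suck): <B|clean|clean>
step 2/8 (Right): <B|clean|clean>
step 3/8 (Suck): <B|clean|clean>
step 4/8 (Suck): <B|clean|clean>
step 5/8 (Suck): <B|clean|clean>
step 6/8 (Left): <A|clean|clean>
step 7/8 (Suck): <A|clean|clean>
step 8/8 (Suck): <A|clean|clean>

<A|clean|clean>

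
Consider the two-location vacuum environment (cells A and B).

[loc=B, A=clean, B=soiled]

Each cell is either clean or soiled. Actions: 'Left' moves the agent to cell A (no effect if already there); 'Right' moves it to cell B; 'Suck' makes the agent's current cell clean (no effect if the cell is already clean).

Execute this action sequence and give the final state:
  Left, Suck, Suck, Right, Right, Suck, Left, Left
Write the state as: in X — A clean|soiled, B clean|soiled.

[1] after Left: in A — A clean, B soiled
[2] after Suck: in A — A clean, B soiled
[3] after Suck: in A — A clean, B soiled
[4] after Right: in B — A clean, B soiled
[5] after Right: in B — A clean, B soiled
[6] after Suck: in B — A clean, B clean
[7] after Left: in A — A clean, B clean
[8] after Left: in A — A clean, B clean

in A — A clean, B clean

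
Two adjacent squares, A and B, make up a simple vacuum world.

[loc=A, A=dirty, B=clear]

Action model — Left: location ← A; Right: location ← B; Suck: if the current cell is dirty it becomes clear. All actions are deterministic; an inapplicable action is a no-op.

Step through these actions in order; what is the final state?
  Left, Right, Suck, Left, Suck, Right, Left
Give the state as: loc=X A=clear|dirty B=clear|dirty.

loc=A A=clear B=clear

t=1 Left ⇒ loc=A A=dirty B=clear
t=2 Right ⇒ loc=B A=dirty B=clear
t=3 Suck ⇒ loc=B A=dirty B=clear
t=4 Left ⇒ loc=A A=dirty B=clear
t=5 Suck ⇒ loc=A A=clear B=clear
t=6 Right ⇒ loc=B A=clear B=clear
t=7 Left ⇒ loc=A A=clear B=clear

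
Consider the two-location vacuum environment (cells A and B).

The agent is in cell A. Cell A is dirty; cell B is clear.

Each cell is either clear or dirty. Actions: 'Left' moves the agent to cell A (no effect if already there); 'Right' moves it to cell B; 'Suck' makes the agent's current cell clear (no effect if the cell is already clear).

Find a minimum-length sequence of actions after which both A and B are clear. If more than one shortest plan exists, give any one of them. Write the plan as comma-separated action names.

t=1 Suck ⇒ (A; A:clear, B:clear)
min 1: A is dirty, one Suck

Suck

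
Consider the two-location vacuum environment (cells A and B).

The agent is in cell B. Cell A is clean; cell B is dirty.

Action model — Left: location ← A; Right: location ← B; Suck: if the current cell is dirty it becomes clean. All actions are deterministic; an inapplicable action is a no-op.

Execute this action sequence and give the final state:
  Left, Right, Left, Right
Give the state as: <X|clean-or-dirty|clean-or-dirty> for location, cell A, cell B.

<B|clean|dirty>

1. Left → <A|clean|dirty>
2. Right → <B|clean|dirty>
3. Left → <A|clean|dirty>
4. Right → <B|clean|dirty>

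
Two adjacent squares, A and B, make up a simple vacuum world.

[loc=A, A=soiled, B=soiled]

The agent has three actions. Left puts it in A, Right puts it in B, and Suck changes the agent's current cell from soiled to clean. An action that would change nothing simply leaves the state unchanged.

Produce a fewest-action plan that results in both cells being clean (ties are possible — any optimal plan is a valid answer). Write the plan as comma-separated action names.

step 1/3 (Suck): (A; A:clean, B:soiled)
step 2/3 (Right): (B; A:clean, B:soiled)
step 3/3 (Suck): (B; A:clean, B:clean)
min 3: Suck A + move + Suck B

Suck, Right, Suck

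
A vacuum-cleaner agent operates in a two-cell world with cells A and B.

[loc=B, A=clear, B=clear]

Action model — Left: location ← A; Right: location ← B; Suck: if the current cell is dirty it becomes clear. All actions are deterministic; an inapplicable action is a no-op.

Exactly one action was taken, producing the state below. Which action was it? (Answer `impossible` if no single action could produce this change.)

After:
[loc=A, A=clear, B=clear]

Left

try  Left: (A; A:clear, B:clear)  ← match
try Right: (B; A:clear, B:clear)
try  Suck: (B; A:clear, B:clear)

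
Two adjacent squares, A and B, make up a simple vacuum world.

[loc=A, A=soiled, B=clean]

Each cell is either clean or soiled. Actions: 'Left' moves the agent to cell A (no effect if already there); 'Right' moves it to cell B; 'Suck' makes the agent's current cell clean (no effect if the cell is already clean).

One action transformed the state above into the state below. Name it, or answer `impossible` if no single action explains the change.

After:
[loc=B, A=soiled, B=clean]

Right

try  Left: loc=A A=soiled B=clean
try Right: loc=B A=soiled B=clean  ← match
try  Suck: loc=A A=clean B=clean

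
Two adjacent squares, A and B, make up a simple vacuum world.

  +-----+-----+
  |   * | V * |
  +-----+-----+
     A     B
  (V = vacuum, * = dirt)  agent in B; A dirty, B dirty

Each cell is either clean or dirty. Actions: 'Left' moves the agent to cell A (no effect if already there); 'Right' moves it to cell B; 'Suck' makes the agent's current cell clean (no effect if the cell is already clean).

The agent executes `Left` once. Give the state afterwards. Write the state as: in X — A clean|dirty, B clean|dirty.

start: in B — A dirty, B dirty
1) do Left; now in A — A dirty, B dirty

in A — A dirty, B dirty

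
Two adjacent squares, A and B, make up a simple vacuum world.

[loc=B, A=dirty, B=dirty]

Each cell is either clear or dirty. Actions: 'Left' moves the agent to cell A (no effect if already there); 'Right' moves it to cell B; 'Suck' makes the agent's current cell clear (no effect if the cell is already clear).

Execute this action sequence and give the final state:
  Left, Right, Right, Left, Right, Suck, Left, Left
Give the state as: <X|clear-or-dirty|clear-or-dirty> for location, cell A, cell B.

<A|dirty|clear>

t=1 Left ⇒ <A|dirty|dirty>
t=2 Right ⇒ <B|dirty|dirty>
t=3 Right ⇒ <B|dirty|dirty>
t=4 Left ⇒ <A|dirty|dirty>
t=5 Right ⇒ <B|dirty|dirty>
t=6 Suck ⇒ <B|dirty|clear>
t=7 Left ⇒ <A|dirty|clear>
t=8 Left ⇒ <A|dirty|clear>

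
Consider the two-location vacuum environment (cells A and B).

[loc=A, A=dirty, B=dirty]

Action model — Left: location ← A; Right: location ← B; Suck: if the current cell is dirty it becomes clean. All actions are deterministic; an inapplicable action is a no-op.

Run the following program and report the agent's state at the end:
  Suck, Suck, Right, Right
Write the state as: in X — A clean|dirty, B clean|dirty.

Suck (#1): in A — A clean, B dirty
Suck (#2): in A — A clean, B dirty
Right (#3): in B — A clean, B dirty
Right (#4): in B — A clean, B dirty

in B — A clean, B dirty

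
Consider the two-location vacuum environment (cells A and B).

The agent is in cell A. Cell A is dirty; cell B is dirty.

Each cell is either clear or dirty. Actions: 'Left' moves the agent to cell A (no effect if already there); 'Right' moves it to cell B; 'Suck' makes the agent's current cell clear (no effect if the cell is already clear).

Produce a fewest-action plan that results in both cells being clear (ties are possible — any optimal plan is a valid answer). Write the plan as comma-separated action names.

Suck (#1): loc=A A=clear B=dirty
Right (#2): loc=B A=clear B=dirty
Suck (#3): loc=B A=clear B=clear
min 3: Suck A + move + Suck B

Suck, Right, Suck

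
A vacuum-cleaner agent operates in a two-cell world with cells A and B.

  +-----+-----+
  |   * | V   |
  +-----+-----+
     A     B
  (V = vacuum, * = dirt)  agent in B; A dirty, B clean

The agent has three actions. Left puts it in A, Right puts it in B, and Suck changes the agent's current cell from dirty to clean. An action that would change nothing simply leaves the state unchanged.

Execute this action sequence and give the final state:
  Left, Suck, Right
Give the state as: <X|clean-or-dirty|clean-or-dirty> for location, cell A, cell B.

<B|clean|clean>

1) do Left; now <A|dirty|clean>
2) do Suck; now <A|clean|clean>
3) do Right; now <B|clean|clean>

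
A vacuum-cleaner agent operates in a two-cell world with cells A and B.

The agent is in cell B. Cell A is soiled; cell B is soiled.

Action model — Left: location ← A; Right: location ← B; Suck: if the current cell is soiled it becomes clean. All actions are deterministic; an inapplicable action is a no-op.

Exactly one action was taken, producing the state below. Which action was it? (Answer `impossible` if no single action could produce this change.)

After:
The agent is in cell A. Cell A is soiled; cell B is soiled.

try  Left: loc=A A=soiled B=soiled  ← match
try Right: loc=B A=soiled B=soiled
try  Suck: loc=B A=soiled B=clean

Left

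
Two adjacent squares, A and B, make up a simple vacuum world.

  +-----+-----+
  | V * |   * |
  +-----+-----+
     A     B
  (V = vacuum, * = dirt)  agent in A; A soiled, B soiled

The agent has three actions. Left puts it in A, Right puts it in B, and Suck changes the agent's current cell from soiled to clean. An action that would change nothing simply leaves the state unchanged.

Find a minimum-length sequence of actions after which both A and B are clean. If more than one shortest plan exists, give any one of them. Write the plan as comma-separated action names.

1) do Suck; now loc=A A=clean B=soiled
2) do Right; now loc=B A=clean B=soiled
3) do Suck; now loc=B A=clean B=clean
min 3: Suck A + move + Suck B

Suck, Right, Suck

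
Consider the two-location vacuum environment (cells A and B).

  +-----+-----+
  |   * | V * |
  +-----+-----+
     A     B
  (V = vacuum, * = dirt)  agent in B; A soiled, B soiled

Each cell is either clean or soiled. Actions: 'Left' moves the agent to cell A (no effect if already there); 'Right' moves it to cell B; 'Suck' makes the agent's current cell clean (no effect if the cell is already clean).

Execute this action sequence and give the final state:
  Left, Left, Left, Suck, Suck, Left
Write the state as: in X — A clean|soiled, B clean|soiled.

1) do Left; now in A — A soiled, B soiled
2) do Left; now in A — A soiled, B soiled
3) do Left; now in A — A soiled, B soiled
4) do Suck; now in A — A clean, B soiled
5) do Suck; now in A — A clean, B soiled
6) do Left; now in A — A clean, B soiled

in A — A clean, B soiled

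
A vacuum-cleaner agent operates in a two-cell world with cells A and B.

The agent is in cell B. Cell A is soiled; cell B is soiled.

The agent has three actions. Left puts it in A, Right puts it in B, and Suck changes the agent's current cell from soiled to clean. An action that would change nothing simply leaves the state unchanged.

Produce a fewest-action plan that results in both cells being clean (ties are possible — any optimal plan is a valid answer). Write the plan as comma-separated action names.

Suck, Left, Suck

step 1/3 (Suck): (B; A:soiled, B:clean)
step 2/3 (Left): (A; A:soiled, B:clean)
step 3/3 (Suck): (A; A:clean, B:clean)
min 3: Suck B + move + Suck A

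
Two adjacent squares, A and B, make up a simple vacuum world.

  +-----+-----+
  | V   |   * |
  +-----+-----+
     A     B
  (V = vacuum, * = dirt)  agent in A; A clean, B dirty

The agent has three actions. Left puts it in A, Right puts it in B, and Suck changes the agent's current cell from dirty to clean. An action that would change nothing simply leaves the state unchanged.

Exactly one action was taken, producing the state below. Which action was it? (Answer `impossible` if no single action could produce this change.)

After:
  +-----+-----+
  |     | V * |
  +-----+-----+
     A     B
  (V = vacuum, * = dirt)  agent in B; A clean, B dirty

try  Left: loc=A A=clean B=dirty
try Right: loc=B A=clean B=dirty  ← match
try  Suck: loc=A A=clean B=dirty

Right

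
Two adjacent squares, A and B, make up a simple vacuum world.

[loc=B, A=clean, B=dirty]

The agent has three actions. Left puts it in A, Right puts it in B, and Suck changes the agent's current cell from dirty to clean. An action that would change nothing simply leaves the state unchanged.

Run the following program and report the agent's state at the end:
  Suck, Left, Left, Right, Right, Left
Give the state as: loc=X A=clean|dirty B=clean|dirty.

1. Suck → loc=B A=clean B=clean
2. Left → loc=A A=clean B=clean
3. Left → loc=A A=clean B=clean
4. Right → loc=B A=clean B=clean
5. Right → loc=B A=clean B=clean
6. Left → loc=A A=clean B=clean

loc=A A=clean B=clean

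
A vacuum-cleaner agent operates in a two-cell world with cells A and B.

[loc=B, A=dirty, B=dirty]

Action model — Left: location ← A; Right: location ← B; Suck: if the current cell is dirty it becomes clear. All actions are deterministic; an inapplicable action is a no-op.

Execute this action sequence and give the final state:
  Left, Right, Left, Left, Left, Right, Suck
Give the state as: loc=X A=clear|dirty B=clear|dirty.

loc=B A=dirty B=clear

t=1 Left ⇒ loc=A A=dirty B=dirty
t=2 Right ⇒ loc=B A=dirty B=dirty
t=3 Left ⇒ loc=A A=dirty B=dirty
t=4 Left ⇒ loc=A A=dirty B=dirty
t=5 Left ⇒ loc=A A=dirty B=dirty
t=6 Right ⇒ loc=B A=dirty B=dirty
t=7 Suck ⇒ loc=B A=dirty B=clear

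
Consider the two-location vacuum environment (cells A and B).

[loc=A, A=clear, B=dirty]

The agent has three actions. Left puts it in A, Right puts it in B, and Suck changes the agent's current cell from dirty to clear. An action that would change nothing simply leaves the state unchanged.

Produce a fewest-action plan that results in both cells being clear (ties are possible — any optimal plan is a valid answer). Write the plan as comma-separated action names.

Right, Suck

t=1 Right ⇒ in B — A clear, B dirty
t=2 Suck ⇒ in B — A clear, B clear
min 2: go B then Suck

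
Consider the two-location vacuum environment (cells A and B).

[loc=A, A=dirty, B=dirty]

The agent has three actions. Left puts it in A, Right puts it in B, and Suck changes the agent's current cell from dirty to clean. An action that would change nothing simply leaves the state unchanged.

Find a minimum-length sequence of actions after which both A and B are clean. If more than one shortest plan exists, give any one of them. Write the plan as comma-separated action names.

step 1/3 (Suck): <A|clean|dirty>
step 2/3 (Right): <B|clean|dirty>
step 3/3 (Suck): <B|clean|clean>
min 3: Suck A + move + Suck B

Suck, Right, Suck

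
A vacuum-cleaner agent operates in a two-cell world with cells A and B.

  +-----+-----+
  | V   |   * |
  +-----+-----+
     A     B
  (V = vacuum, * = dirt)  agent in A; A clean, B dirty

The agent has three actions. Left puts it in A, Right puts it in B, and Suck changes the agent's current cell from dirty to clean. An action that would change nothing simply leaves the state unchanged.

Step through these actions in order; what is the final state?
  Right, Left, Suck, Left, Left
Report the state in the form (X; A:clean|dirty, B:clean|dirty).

(A; A:clean, B:dirty)

Right (#1): (B; A:clean, B:dirty)
Left (#2): (A; A:clean, B:dirty)
Suck (#3): (A; A:clean, B:dirty)
Left (#4): (A; A:clean, B:dirty)
Left (#5): (A; A:clean, B:dirty)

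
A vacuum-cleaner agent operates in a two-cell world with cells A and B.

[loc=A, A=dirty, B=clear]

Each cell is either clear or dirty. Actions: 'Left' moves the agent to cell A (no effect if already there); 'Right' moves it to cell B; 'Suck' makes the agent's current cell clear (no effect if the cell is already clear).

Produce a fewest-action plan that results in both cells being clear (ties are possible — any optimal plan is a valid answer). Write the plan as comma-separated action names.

Suck

Suck (#1): <A|clear|clear>
min 1: A is dirty, one Suck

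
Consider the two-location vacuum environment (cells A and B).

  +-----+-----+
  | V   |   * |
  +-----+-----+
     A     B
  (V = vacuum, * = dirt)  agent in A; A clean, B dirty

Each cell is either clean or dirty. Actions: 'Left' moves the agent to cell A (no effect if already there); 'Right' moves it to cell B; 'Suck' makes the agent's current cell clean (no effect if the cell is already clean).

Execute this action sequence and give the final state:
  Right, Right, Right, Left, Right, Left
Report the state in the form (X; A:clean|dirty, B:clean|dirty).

(A; A:clean, B:dirty)

1. Right → (B; A:clean, B:dirty)
2. Right → (B; A:clean, B:dirty)
3. Right → (B; A:clean, B:dirty)
4. Left → (A; A:clean, B:dirty)
5. Right → (B; A:clean, B:dirty)
6. Left → (A; A:clean, B:dirty)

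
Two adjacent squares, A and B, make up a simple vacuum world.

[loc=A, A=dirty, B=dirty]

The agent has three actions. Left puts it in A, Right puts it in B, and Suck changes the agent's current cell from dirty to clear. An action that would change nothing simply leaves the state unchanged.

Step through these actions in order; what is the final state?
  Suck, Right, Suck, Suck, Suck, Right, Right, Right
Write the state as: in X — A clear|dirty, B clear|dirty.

Suck (#1): in A — A clear, B dirty
Right (#2): in B — A clear, B dirty
Suck (#3): in B — A clear, B clear
Suck (#4): in B — A clear, B clear
Suck (#5): in B — A clear, B clear
Right (#6): in B — A clear, B clear
Right (#7): in B — A clear, B clear
Right (#8): in B — A clear, B clear

in B — A clear, B clear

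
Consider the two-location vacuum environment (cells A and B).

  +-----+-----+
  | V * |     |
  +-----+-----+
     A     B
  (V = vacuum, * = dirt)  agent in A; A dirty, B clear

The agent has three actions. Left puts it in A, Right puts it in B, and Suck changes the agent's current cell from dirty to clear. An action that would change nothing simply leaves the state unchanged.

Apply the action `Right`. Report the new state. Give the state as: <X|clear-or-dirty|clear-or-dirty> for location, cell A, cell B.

<B|dirty|clear>

start: <A|dirty|clear>
t=1 Right ⇒ <B|dirty|clear>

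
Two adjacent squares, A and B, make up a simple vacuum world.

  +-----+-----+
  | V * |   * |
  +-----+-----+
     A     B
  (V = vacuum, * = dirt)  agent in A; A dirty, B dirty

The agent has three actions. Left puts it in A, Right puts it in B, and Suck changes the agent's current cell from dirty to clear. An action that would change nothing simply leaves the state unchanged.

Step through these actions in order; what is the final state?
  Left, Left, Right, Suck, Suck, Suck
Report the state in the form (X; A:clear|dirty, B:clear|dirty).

Left (#1): (A; A:dirty, B:dirty)
Left (#2): (A; A:dirty, B:dirty)
Right (#3): (B; A:dirty, B:dirty)
Suck (#4): (B; A:dirty, B:clear)
Suck (#5): (B; A:dirty, B:clear)
Suck (#6): (B; A:dirty, B:clear)

(B; A:dirty, B:clear)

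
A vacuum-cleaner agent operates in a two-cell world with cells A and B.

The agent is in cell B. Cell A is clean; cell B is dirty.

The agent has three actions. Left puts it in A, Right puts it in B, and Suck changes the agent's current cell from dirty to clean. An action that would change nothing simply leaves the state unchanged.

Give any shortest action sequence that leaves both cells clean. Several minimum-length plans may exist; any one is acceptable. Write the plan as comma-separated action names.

1. Suck → <B|clean|clean>
min 1: B is dirty, one Suck

Suck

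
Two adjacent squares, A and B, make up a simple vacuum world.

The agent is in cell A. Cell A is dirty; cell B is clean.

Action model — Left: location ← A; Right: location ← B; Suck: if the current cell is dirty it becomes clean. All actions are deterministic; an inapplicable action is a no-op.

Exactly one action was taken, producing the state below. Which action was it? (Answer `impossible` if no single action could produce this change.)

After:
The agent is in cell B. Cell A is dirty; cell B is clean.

try  Left: loc=A A=dirty B=clean
try Right: loc=B A=dirty B=clean  ← match
try  Suck: loc=A A=clean B=clean

Right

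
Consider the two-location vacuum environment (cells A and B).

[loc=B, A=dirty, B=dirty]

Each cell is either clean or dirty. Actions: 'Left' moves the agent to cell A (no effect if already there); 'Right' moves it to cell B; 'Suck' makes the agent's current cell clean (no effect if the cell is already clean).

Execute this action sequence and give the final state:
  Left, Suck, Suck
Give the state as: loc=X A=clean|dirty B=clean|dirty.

loc=A A=clean B=dirty

Left (#1): loc=A A=dirty B=dirty
Suck (#2): loc=A A=clean B=dirty
Suck (#3): loc=A A=clean B=dirty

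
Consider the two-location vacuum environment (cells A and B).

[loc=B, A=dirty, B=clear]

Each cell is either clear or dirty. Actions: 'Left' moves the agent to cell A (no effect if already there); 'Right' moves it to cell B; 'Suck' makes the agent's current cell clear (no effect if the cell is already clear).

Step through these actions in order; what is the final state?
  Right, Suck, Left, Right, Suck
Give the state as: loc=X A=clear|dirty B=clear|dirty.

loc=B A=dirty B=clear

step 1/5 (Right): loc=B A=dirty B=clear
step 2/5 (Suck): loc=B A=dirty B=clear
step 3/5 (Left): loc=A A=dirty B=clear
step 4/5 (Right): loc=B A=dirty B=clear
step 5/5 (Suck): loc=B A=dirty B=clear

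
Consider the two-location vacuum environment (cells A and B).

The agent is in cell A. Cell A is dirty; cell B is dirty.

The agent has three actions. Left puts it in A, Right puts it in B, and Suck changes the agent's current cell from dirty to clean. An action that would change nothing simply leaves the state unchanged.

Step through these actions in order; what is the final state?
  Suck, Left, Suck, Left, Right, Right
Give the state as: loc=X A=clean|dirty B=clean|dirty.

Suck (#1): loc=A A=clean B=dirty
Left (#2): loc=A A=clean B=dirty
Suck (#3): loc=A A=clean B=dirty
Left (#4): loc=A A=clean B=dirty
Right (#5): loc=B A=clean B=dirty
Right (#6): loc=B A=clean B=dirty

loc=B A=clean B=dirty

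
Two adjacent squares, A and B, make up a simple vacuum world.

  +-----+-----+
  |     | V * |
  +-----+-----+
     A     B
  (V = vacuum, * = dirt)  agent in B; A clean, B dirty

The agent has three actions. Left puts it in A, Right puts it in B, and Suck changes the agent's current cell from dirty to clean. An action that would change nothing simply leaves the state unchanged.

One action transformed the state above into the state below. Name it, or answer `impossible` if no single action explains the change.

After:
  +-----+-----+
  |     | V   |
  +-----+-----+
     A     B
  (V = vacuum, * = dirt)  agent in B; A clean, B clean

Suck

try  Left: (A; A:clean, B:dirty)
try Right: (B; A:clean, B:dirty)
try  Suck: (B; A:clean, B:clean)  ← match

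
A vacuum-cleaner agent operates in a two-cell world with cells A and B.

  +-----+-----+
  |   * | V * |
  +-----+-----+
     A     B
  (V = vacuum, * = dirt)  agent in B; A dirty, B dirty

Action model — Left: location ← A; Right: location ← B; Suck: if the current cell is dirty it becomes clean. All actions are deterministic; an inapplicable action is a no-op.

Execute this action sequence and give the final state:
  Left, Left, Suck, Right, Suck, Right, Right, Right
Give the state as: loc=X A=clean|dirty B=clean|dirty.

loc=B A=clean B=clean

1) do Left; now loc=A A=dirty B=dirty
2) do Left; now loc=A A=dirty B=dirty
3) do Suck; now loc=A A=clean B=dirty
4) do Right; now loc=B A=clean B=dirty
5) do Suck; now loc=B A=clean B=clean
6) do Right; now loc=B A=clean B=clean
7) do Right; now loc=B A=clean B=clean
8) do Right; now loc=B A=clean B=clean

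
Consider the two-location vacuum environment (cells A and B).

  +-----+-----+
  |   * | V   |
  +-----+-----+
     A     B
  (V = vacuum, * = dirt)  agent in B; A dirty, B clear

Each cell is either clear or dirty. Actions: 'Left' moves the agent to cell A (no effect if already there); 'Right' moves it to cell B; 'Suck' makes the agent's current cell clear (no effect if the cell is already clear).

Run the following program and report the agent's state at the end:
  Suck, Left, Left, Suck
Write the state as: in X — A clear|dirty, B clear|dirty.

in A — A clear, B clear

[1] after Suck: in B — A dirty, B clear
[2] after Left: in A — A dirty, B clear
[3] after Left: in A — A dirty, B clear
[4] after Suck: in A — A clear, B clear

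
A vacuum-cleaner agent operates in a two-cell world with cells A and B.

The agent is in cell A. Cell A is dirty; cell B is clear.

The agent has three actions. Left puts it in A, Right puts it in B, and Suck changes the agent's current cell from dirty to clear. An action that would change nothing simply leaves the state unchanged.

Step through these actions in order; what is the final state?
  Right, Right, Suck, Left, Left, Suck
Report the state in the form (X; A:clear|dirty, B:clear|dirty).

1) do Right; now (B; A:dirty, B:clear)
2) do Right; now (B; A:dirty, B:clear)
3) do Suck; now (B; A:dirty, B:clear)
4) do Left; now (A; A:dirty, B:clear)
5) do Left; now (A; A:dirty, B:clear)
6) do Suck; now (A; A:clear, B:clear)

(A; A:clear, B:clear)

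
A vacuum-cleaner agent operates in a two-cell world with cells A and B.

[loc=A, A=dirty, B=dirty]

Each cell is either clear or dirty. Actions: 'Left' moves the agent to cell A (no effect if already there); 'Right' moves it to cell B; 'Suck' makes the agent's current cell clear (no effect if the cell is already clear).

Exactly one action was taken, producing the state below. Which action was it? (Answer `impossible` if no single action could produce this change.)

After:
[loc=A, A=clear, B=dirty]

try  Left: in A — A dirty, B dirty
try Right: in B — A dirty, B dirty
try  Suck: in A — A clear, B dirty  ← match

Suck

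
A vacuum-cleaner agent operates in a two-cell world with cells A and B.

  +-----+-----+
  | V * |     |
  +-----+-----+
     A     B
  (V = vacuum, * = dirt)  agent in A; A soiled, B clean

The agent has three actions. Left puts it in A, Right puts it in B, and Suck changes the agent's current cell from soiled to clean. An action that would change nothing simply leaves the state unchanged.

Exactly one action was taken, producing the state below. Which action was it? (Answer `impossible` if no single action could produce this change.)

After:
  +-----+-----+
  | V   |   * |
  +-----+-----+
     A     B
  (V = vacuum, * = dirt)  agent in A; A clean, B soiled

try  Left: in A — A soiled, B clean
try Right: in B — A soiled, B clean
try  Suck: in A — A clean, B clean
no single action produces the after-state

impossible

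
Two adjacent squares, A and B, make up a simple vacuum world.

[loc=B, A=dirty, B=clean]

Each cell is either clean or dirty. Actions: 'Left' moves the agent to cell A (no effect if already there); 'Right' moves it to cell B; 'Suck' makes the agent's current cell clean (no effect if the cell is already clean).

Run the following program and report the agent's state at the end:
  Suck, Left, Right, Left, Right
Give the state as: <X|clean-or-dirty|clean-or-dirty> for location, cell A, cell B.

1) do Suck; now <B|dirty|clean>
2) do Left; now <A|dirty|clean>
3) do Right; now <B|dirty|clean>
4) do Left; now <A|dirty|clean>
5) do Right; now <B|dirty|clean>

<B|dirty|clean>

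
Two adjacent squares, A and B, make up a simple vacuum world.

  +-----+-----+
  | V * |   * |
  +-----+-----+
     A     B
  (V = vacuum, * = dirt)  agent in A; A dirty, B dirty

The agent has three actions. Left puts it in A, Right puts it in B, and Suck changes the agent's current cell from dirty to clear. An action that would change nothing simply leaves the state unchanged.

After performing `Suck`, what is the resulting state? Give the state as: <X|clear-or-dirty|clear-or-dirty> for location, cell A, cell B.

<A|clear|dirty>

start: <A|dirty|dirty>
[1] after Suck: <A|clear|dirty>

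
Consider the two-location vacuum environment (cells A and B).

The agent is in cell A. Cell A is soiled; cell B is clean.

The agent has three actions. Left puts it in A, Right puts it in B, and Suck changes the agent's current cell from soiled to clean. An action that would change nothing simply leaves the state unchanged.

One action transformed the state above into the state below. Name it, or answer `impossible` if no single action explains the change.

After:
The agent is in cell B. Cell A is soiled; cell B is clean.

try  Left: (A; A:soiled, B:clean)
try Right: (B; A:soiled, B:clean)  ← match
try  Suck: (A; A:clean, B:clean)

Right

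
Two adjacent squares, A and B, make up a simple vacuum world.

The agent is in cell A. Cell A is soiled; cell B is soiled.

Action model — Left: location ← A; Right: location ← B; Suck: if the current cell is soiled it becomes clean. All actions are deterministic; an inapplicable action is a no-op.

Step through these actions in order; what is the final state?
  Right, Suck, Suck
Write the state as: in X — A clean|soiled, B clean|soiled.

[1] after Right: in B — A soiled, B soiled
[2] after Suck: in B — A soiled, B clean
[3] after Suck: in B — A soiled, B clean

in B — A soiled, B clean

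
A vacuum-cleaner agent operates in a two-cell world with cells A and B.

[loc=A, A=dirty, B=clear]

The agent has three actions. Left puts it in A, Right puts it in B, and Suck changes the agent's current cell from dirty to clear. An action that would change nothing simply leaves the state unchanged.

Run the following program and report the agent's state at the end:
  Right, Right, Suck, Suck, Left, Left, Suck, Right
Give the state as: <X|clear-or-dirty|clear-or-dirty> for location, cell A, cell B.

<B|clear|clear>

t=1 Right ⇒ <B|dirty|clear>
t=2 Right ⇒ <B|dirty|clear>
t=3 Suck ⇒ <B|dirty|clear>
t=4 Suck ⇒ <B|dirty|clear>
t=5 Left ⇒ <A|dirty|clear>
t=6 Left ⇒ <A|dirty|clear>
t=7 Suck ⇒ <A|clear|clear>
t=8 Right ⇒ <B|clear|clear>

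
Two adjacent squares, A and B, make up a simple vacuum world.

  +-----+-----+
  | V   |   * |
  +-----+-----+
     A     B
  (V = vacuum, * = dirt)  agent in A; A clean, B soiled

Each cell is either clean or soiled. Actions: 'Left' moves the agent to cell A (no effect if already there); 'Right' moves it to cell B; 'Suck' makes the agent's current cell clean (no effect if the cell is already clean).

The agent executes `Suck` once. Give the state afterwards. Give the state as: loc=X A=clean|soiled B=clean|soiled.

loc=A A=clean B=soiled

start: loc=A A=clean B=soiled
1) do Suck; now loc=A A=clean B=soiled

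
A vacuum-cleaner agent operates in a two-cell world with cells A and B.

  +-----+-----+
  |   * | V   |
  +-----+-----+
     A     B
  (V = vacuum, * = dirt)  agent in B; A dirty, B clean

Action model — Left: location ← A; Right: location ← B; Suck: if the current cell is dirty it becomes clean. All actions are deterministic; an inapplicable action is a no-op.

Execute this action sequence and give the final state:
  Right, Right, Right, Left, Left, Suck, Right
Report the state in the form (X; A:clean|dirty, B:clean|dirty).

[1] after Right: (B; A:dirty, B:clean)
[2] after Right: (B; A:dirty, B:clean)
[3] after Right: (B; A:dirty, B:clean)
[4] after Left: (A; A:dirty, B:clean)
[5] after Left: (A; A:dirty, B:clean)
[6] after Suck: (A; A:clean, B:clean)
[7] after Right: (B; A:clean, B:clean)

(B; A:clean, B:clean)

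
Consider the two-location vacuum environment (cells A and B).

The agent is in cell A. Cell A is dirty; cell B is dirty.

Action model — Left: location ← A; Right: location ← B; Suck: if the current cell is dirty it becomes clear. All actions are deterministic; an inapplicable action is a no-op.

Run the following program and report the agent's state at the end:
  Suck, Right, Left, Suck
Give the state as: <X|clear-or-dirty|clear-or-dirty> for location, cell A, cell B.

1) do Suck; now <A|clear|dirty>
2) do Right; now <B|clear|dirty>
3) do Left; now <A|clear|dirty>
4) do Suck; now <A|clear|dirty>

<A|clear|dirty>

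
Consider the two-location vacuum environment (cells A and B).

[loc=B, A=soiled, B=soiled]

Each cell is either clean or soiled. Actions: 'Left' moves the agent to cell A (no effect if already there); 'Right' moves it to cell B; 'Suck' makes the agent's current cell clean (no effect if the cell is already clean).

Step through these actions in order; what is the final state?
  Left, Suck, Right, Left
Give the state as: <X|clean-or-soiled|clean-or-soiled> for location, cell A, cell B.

<A|clean|soiled>

step 1/4 (Left): <A|soiled|soiled>
step 2/4 (Suck): <A|clean|soiled>
step 3/4 (Right): <B|clean|soiled>
step 4/4 (Left): <A|clean|soiled>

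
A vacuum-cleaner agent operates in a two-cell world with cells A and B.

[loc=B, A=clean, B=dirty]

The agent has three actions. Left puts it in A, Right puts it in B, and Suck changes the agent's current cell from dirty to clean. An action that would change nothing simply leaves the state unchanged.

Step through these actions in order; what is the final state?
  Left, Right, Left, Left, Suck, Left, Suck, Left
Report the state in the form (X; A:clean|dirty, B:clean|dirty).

1. Left → (A; A:clean, B:dirty)
2. Right → (B; A:clean, B:dirty)
3. Left → (A; A:clean, B:dirty)
4. Left → (A; A:clean, B:dirty)
5. Suck → (A; A:clean, B:dirty)
6. Left → (A; A:clean, B:dirty)
7. Suck → (A; A:clean, B:dirty)
8. Left → (A; A:clean, B:dirty)

(A; A:clean, B:dirty)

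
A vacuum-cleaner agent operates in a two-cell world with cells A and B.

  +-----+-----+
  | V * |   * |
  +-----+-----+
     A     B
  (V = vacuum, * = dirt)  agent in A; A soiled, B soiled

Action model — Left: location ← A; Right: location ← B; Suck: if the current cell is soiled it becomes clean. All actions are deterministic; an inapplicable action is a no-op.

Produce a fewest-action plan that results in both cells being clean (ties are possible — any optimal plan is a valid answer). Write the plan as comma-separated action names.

Suck, Right, Suck

1. Suck → (A; A:clean, B:soiled)
2. Right → (B; A:clean, B:soiled)
3. Suck → (B; A:clean, B:clean)
min 3: Suck A + move + Suck B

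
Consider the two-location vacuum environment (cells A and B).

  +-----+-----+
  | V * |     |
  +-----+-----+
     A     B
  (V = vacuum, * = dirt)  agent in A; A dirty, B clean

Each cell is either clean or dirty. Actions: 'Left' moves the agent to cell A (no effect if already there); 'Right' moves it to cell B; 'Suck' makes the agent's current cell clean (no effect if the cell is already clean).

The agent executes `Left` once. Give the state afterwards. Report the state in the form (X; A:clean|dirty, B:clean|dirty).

start: (A; A:dirty, B:clean)
step 1/1 (Left): (A; A:dirty, B:clean)

(A; A:dirty, B:clean)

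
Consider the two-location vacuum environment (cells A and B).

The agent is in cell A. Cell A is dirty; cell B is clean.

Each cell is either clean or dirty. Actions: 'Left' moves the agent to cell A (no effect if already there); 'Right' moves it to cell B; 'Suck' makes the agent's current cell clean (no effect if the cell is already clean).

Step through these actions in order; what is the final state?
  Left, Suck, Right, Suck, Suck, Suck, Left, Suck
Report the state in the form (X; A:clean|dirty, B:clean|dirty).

1) do Left; now (A; A:dirty, B:clean)
2) do Suck; now (A; A:clean, B:clean)
3) do Right; now (B; A:clean, B:clean)
4) do Suck; now (B; A:clean, B:clean)
5) do Suck; now (B; A:clean, B:clean)
6) do Suck; now (B; A:clean, B:clean)
7) do Left; now (A; A:clean, B:clean)
8) do Suck; now (A; A:clean, B:clean)

(A; A:clean, B:clean)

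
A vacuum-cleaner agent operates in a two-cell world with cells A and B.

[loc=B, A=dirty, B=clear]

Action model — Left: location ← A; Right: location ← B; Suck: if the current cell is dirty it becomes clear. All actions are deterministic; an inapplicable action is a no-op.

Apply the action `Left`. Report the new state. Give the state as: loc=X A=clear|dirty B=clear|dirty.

loc=A A=dirty B=clear

start: loc=B A=dirty B=clear
1. Left → loc=A A=dirty B=clear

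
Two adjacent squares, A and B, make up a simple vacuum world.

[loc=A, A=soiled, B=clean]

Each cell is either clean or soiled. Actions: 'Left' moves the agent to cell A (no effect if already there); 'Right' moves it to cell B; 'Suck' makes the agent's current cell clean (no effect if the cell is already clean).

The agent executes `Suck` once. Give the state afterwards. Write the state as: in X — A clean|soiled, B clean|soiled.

start: in A — A soiled, B clean
t=1 Suck ⇒ in A — A clean, B clean

in A — A clean, B clean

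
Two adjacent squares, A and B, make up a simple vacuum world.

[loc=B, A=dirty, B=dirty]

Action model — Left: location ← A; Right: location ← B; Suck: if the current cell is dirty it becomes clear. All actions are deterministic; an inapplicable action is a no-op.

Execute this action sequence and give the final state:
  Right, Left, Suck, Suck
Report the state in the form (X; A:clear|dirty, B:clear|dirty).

(A; A:clear, B:dirty)

Right (#1): (B; A:dirty, B:dirty)
Left (#2): (A; A:dirty, B:dirty)
Suck (#3): (A; A:clear, B:dirty)
Suck (#4): (A; A:clear, B:dirty)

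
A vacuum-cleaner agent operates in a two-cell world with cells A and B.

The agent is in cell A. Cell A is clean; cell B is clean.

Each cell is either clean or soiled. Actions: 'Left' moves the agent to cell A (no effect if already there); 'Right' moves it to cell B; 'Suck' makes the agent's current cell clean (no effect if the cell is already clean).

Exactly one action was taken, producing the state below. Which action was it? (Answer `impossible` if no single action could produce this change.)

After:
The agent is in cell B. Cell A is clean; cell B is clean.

Right

try  Left: in A — A clean, B clean
try Right: in B — A clean, B clean  ← match
try  Suck: in A — A clean, B clean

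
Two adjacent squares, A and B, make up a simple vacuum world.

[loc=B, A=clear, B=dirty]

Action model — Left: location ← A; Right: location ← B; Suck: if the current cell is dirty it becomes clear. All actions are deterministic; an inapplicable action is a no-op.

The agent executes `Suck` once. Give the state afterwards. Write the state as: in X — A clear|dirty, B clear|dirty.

in B — A clear, B clear

start: in B — A clear, B dirty
1. Suck → in B — A clear, B clear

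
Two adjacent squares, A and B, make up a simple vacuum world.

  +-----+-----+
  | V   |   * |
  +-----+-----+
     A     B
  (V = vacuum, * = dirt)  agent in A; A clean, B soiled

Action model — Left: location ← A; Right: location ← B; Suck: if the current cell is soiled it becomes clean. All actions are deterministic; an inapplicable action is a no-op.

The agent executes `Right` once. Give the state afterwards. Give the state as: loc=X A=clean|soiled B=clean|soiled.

start: loc=A A=clean B=soiled
1. Right → loc=B A=clean B=soiled

loc=B A=clean B=soiled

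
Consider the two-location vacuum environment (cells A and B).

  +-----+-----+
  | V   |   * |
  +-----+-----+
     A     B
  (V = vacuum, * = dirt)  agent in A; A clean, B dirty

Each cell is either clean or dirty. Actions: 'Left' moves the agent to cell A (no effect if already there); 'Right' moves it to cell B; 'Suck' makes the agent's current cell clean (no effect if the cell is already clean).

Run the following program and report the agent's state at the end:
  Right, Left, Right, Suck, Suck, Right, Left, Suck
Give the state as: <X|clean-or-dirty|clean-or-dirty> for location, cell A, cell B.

1. Right → <B|clean|dirty>
2. Left → <A|clean|dirty>
3. Right → <B|clean|dirty>
4. Suck → <B|clean|clean>
5. Suck → <B|clean|clean>
6. Right → <B|clean|clean>
7. Left → <A|clean|clean>
8. Suck → <A|clean|clean>

<A|clean|clean>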